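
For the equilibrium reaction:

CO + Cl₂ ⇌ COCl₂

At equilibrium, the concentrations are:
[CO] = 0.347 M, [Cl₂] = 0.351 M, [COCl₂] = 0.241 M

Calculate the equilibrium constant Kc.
K_c = 1.9787

Kc = ([COCl₂]) / ([CO] × [Cl₂])
   = ((0.241)) / ((0.347)·(0.351))
   = 0.241 / 0.1218 = 1.9787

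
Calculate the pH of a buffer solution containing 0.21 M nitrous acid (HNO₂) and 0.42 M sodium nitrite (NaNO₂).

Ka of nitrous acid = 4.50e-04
pH = 3.65

pKa = -log(4.50e-04) = 3.35. pH = pKa + log([A⁻]/[HA]) = 3.35 + log(0.42/0.21)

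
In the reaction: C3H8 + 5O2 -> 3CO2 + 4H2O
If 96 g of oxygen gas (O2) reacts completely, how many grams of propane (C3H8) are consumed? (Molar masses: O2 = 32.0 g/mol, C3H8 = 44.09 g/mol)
Moles of O2 = 96 g ÷ 32.0 g/mol = 3 mol
Mole ratio: 1 mol C3H8 / 5 mol O2
Moles of C3H8 = 3 × (1/5) = 0.6 mol
Mass of C3H8 = 0.6 mol × 44.09 g/mol = 26.45 g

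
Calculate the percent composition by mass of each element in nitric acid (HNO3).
H: 1.60%, N: 22.23%, O: 76.17%

Molar mass of HNO3 = 63.02 g/mol
% H = (1 × 1.008) / 63.02 × 100% = 1.008 / 63.02 × 100% = 1.60%
% N = (1 × 14.01) / 63.02 × 100% = 14.01 / 63.02 × 100% = 22.23%
% O = (3 × 16.0) / 63.02 × 100% = 48 / 63.02 × 100% = 76.17%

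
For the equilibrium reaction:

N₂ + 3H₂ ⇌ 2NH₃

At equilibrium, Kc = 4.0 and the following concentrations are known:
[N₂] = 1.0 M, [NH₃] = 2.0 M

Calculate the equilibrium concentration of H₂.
[H₂] = 1.0000 M

Kc = ([NH₃]^2) / ([N₂] × [H₂]^3) = 4.0
[H₂]^3 = (product terms)/(Kc · other reactant terms) = 4 / (4.0 · 1) = 1
[H₂] = (1)^(1/3) = 1.0000 M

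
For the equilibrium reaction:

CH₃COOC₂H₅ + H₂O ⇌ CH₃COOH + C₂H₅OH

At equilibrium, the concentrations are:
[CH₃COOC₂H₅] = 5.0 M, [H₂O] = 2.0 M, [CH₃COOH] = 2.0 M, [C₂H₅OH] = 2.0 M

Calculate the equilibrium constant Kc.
K_c = 0.4000

Kc = ([CH₃COOH] × [C₂H₅OH]) / ([CH₃COOC₂H₅] × [H₂O])
   = ((2.0)·(2.0)) / ((5.0)·(2.0))
   = 4 / 10 = 0.4000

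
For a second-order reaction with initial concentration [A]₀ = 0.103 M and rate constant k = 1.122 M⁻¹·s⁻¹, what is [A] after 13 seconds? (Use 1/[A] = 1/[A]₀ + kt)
0.0412 M

1/[A] = 1/[A]₀ + k·t = 1/0.103 + (1.122)·(13) = 9.7087 + 14.5860 = 24.2947
[A] = 1/24.2947 = 0.0412 M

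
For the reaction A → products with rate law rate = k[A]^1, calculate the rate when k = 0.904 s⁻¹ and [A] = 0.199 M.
0.1799 M/s

rate = k·[A]^1 = 0.904·(0.199)^1 = 0.904·0.199 = 0.1799 M/s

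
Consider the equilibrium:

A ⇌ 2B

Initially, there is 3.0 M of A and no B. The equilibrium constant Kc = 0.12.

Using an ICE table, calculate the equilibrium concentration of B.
[B] = 0.571 M

ICE: [A] = 3.0 − x, [B] = 2x.
Kc = (2x)²/(3.0 − x) = 0.12 ⇒ 4x² + 0.12x − 0.36 = 0.
x = (−0.12 + √(0.12² + 4·4·0.36))/(2·4) = (−0.12 + √5.7744)/8 = 0.28537.
[B] = 2x = 0.571 M.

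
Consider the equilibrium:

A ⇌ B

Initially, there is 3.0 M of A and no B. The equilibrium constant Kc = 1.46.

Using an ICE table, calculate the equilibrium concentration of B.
[B] = 1.780 M

ICE: [A] = 3.0 − x, [B] = x.
Kc = x/(3.0 − x) = 1.46 ⇒ x = 1.46·3.0/(1 + 1.46) = 4.38/2.46 = 1.78.
[B] = x = 1.780 M.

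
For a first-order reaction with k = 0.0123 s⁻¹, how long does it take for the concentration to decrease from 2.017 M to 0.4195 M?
127.67 s

From ln[A] = ln[A]₀ - k·t: t = ln([A]₀/[A])/k = ln(2.017/0.4195)/0.0123 = ln(4.8081)/0.0123 = 1.5703/0.0123 = 127.67 s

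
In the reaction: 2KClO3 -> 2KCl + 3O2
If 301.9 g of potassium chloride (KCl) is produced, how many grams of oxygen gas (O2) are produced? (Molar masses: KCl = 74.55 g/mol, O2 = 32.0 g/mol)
Moles of KCl = 301.9 g ÷ 74.55 g/mol = 4.04963 mol
Mole ratio: 3 mol O2 / 2 mol KCl
Moles of O2 = 4.04963 × (3/2) = 6.07445 mol
Mass of O2 = 6.07445 mol × 32.0 g/mol = 194.4 g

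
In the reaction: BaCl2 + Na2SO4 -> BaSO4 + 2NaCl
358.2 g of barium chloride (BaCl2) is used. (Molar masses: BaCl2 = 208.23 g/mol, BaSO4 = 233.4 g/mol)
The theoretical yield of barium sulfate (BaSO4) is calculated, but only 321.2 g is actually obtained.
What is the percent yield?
Moles of BaCl2 = 358.2 g ÷ 208.23 g/mol = 1.72021 mol
Mole ratio: 1 mol BaSO4 / 1 mol BaCl2
Moles of BaSO4 = 1.72021 × (1/1) = 1.72021 mol
Theoretical yield = 1.72021 mol × 233.4 g/mol = 401.5 g
Actual yield = 321.2 g
Percent yield = (321.2 / 401.5) × 100% = 80.0%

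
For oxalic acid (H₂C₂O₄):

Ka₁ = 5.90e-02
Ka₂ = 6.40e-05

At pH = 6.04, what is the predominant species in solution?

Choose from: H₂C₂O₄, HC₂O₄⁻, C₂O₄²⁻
C₂O₄²⁻

pKa1 = 1.23, pKa2 = 4.19. Each pKa is the crossover between adjacent species; pH = 6.04 lies in the region where C₂O₄²⁻ predominates.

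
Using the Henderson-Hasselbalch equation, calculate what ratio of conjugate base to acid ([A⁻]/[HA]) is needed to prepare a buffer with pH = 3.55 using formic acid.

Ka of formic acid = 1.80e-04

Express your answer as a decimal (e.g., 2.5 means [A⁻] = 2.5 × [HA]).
[A⁻]/[HA] = 0.639

pKa = −log(1.80e-04) = 3.7447. pH = pKa + log([A⁻]/[HA]). 3.55 = 3.7447 + log(ratio). log(ratio) = 3.55 − 3.7447 = -0.1947. ratio = 10^(-0.1947) = 0.639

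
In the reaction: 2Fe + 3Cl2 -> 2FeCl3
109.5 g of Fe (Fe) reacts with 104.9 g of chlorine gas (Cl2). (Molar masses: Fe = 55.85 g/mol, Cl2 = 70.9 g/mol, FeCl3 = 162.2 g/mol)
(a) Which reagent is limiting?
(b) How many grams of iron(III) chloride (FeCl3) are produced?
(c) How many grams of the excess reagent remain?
(a) Cl2, (b) 160 g, (c) 54.41 g

Moles of Fe = 109.5 g ÷ 55.85 g/mol = 1.96061 mol
Moles of Cl2 = 104.9 g ÷ 70.9 g/mol = 1.47955 mol
Moles ÷ coefficient: Fe: 1.96061/2 = 0.9803, Cl2: 1.47955/3 = 0.4932
(a) Cl2 has the smaller value, so Cl2 is the limiting reagent.
(b) Moles of FeCl3 = 1.47955 mol Cl2 × (2/3) = 0.986366 mol; mass = 0.986366 mol × 162.2 g/mol = 160 g
(c) Fe consumed = 1.47955 × (2/3) = 0.986366 mol; remaining = 1.96061 − 0.986366 = 0.974243 mol; mass = 0.974243 mol × 55.85 g/mol = 54.41 g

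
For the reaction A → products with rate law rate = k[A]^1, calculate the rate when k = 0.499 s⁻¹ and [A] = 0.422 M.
0.2106 M/s

rate = k·[A]^1 = 0.499·(0.422)^1 = 0.499·0.422 = 0.2106 M/s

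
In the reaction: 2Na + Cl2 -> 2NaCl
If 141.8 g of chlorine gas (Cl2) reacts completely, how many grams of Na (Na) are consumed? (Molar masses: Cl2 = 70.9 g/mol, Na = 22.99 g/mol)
Moles of Cl2 = 141.8 g ÷ 70.9 g/mol = 2 mol
Mole ratio: 2 mol Na / 1 mol Cl2
Moles of Na = 2 × (2/1) = 4 mol
Mass of Na = 4 mol × 22.99 g/mol = 91.96 g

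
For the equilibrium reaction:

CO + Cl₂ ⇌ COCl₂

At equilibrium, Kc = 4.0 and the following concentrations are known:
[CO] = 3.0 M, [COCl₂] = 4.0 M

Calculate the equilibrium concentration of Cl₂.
[Cl₂] = 0.3333 M

Kc = ([COCl₂]) / ([CO] × [Cl₂]) = 4.0
[Cl₂]^1 = (product terms)/(Kc · other reactant terms) = 4 / (4.0 · 3) = 0.33333
[Cl₂] = 0.3333 M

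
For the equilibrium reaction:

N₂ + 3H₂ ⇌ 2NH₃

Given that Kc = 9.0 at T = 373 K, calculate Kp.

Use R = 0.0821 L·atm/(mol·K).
K_p = 0.0096

Δn = (moles gaseous products) − (moles gaseous reactants) = -2
T = 373 K; RT = 0.0821 × 373 = 30.6233
Kp = Kc·(RT)^Δn = 9.0 × (30.6233)^-2 = 9.0 × 0.00106634 = 0.0096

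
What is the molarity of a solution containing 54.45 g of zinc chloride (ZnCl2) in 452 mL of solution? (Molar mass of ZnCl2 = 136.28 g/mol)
Moles of ZnCl2 = 54.45 g ÷ 136.28 g/mol = 0.399545 mol
Volume = 452 mL = 0.452 L
Molarity = 0.399545 mol ÷ 0.452 L = 0.8839 M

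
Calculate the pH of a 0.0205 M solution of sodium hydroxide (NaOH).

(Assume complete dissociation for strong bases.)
pH = 12.31

[OH⁻] = 0.0205 M for strong base. pOH = -log[OH⁻] = 1.69, pH = 14 - pOH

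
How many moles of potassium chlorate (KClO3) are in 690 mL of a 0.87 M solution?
Moles = Molarity × Volume (L)
Moles = 0.87 M × 0.69 L = 0.6003 mol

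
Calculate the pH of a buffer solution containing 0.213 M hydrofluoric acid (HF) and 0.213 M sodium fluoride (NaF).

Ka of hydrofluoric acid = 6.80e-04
pH = 3.17

pKa = -log(6.80e-04) = 3.17. pH = pKa + log([A⁻]/[HA]) = 3.17 + log(0.213/0.213)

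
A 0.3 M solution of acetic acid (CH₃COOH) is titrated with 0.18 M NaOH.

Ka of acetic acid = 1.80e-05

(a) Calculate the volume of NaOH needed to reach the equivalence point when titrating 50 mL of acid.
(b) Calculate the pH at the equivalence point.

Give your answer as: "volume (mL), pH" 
V = 83.3 mL, pH = 8.90

(a) At equivalence: moles acid = moles base.
moles acid = 0.3 × 0.05 = 0.015 mol; V_NaOH = 0.015/0.18 = 0.08333 L = 83.3 mL.
(b) At equivalence, all acid → conjugate base A⁻ at [A⁻] = 0.015/0.1333 = 0.1125 M.
Kb = Kw/Ka = 1.0e-14/1.80e-05 = 5.556e-10; [OH⁻] = √(Kb·[A⁻]) = 7.906e-06; pOH = 5.10; pH = 14 − pOH = 8.90.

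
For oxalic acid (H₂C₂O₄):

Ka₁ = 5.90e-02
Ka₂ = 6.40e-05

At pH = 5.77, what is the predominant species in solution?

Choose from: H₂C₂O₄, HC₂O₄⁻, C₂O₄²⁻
C₂O₄²⁻

pKa1 = 1.23, pKa2 = 4.19. Each pKa is the crossover between adjacent species; pH = 5.77 lies in the region where C₂O₄²⁻ predominates.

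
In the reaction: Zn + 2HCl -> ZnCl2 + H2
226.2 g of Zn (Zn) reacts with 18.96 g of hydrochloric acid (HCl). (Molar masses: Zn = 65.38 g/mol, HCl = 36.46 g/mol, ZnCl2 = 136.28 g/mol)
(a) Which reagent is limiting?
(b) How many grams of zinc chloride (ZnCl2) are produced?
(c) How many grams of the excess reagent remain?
(a) HCl, (b) 35.43 g, (c) 209.2 g

Moles of Zn = 226.2 g ÷ 65.38 g/mol = 3.45977 mol
Moles of HCl = 18.96 g ÷ 36.46 g/mol = 0.520022 mol
Moles ÷ coefficient: Zn: 3.45977/1 = 3.46, HCl: 0.520022/2 = 0.26
(a) HCl has the smaller value, so HCl is the limiting reagent.
(b) Moles of ZnCl2 = 0.520022 mol HCl × (1/2) = 0.260011 mol; mass = 0.260011 mol × 136.28 g/mol = 35.43 g
(c) Zn consumed = 0.520022 × (1/2) = 0.260011 mol; remaining = 3.45977 − 0.260011 = 3.19976 mol; mass = 3.19976 mol × 65.38 g/mol = 209.2 g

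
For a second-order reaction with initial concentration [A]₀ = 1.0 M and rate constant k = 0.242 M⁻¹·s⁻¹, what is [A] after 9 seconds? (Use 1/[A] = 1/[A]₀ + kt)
0.3147 M

1/[A] = 1/[A]₀ + k·t = 1/1.0 + (0.242)·(9) = 1.0000 + 2.1780 = 3.1780
[A] = 1/3.1780 = 0.3147 M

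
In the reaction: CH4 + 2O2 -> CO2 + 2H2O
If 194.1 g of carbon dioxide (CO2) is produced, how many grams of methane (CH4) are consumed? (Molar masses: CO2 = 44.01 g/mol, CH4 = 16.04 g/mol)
Moles of CO2 = 194.1 g ÷ 44.01 g/mol = 4.41036 mol
Mole ratio: 1 mol CH4 / 1 mol CO2
Moles of CH4 = 4.41036 × (1/1) = 4.41036 mol
Mass of CH4 = 4.41036 mol × 16.04 g/mol = 70.74 g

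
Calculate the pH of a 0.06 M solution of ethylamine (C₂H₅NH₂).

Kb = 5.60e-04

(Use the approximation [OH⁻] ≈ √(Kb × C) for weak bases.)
pH = 11.76

[OH⁻] = √(Kb × C) = √(5.60e-04 × 0.06) = 5.7966e-03. pOH = 2.24, pH = 14 - pOH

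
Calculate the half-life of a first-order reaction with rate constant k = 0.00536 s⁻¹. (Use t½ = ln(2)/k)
129.32 s

t½ = ln(2)/k = 0.6931/0.00536 = 129.32 s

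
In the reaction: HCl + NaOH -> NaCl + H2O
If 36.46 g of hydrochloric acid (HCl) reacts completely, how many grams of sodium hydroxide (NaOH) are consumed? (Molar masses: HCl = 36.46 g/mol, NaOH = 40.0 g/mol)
Moles of HCl = 36.46 g ÷ 36.46 g/mol = 1 mol
Mole ratio: 1 mol NaOH / 1 mol HCl
Moles of NaOH = 1 × (1/1) = 1 mol
Mass of NaOH = 1 mol × 40.0 g/mol = 40 g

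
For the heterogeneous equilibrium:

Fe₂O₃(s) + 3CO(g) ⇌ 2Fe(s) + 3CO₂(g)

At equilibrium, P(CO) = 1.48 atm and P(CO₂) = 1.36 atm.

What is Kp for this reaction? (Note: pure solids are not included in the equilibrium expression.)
K_p = 0.776

Solids (Fe₂O₃, Fe) are excluded.
Kp = P(CO₂)³/P(CO)³ = (1.36)³/(1.48)³ = 2.515/3.242 = 0.776.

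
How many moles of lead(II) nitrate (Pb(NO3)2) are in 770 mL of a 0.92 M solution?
Moles = Molarity × Volume (L)
Moles = 0.92 M × 0.77 L = 0.7084 mol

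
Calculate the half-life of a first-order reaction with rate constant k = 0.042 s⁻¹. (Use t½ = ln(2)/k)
16.50 s

t½ = ln(2)/k = 0.6931/0.042 = 16.50 s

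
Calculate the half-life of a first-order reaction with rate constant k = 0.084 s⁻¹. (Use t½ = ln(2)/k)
8.25 s

t½ = ln(2)/k = 0.6931/0.084 = 8.25 s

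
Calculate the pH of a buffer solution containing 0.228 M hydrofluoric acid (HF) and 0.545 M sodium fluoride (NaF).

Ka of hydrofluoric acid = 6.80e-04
pH = 3.55

pKa = -log(6.80e-04) = 3.17. pH = pKa + log([A⁻]/[HA]) = 3.17 + log(0.545/0.228)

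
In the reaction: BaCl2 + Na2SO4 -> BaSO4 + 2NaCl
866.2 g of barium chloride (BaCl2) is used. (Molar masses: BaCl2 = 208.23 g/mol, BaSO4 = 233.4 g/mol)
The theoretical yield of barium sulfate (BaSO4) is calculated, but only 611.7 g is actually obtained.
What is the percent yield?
Moles of BaCl2 = 866.2 g ÷ 208.23 g/mol = 4.15982 mol
Mole ratio: 1 mol BaSO4 / 1 mol BaCl2
Moles of BaSO4 = 4.15982 × (1/1) = 4.15982 mol
Theoretical yield = 4.15982 mol × 233.4 g/mol = 970.9 g
Actual yield = 611.7 g
Percent yield = (611.7 / 970.9) × 100% = 63.0%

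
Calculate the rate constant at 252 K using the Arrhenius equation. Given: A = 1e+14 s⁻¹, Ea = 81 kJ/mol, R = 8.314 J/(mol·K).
1.62e-03 s⁻¹

k = A·exp(-Ea/(R·T)) = 1e+14·exp(-81000/(8.314·252)) = 1e+14·exp(-38.6611) = 1e+14·1.6206e-17 = 1.62e-03 s⁻¹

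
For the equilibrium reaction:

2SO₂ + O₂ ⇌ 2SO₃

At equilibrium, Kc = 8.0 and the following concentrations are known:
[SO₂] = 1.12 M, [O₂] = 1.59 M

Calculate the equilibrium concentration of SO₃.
[SO₃] = 3.9945 M

Kc = ([SO₃]^2) / ([SO₂]^2 × [O₂]) = 8.0
[SO₃]^2 = Kc · (reactant terms)/(other product terms) = 8.0 · 1.9945 / 1 = 15.956
[SO₃] = (15.956)^(1/2) = 3.9945 M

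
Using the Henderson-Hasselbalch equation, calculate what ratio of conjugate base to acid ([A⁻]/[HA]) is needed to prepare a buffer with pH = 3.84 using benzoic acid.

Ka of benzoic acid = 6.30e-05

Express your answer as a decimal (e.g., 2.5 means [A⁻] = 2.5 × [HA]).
[A⁻]/[HA] = 0.436

pKa = −log(6.30e-05) = 4.2007. pH = pKa + log([A⁻]/[HA]). 3.84 = 4.2007 + log(ratio). log(ratio) = 3.84 − 4.2007 = -0.3607. ratio = 10^(-0.3607) = 0.436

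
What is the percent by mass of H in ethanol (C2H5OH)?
Mass of H in formula = 1.008 × 6 = 6.048 g/mol
Molar mass = 46.07 g/mol
% H = (6.048/46.07) × 100% = 13.13%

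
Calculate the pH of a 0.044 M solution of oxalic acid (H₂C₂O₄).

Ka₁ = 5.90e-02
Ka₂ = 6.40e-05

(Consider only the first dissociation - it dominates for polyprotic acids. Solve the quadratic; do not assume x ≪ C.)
pH = 1.53

x² + Ka₁·x − Ka₁·C = 0 with Ka₁ = 5.90e-02, C = 0.044.
x = (−Ka₁ + √(Ka₁² + 4·Ka₁·C))/2 = 2.9375e-02 M, so pH = 1.53.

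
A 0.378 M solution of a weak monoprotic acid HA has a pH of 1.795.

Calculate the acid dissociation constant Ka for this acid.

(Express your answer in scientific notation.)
K_a = 7.10e-04

[H⁺] = 10^(−pH) = 10^(−1.795) = 1.603e-02 M. For HA ⇌ H⁺ + A⁻, Ka = x²/(C − x) = (1.603e-02)²/(0.378 − 1.603e-02) = 7.10e-04.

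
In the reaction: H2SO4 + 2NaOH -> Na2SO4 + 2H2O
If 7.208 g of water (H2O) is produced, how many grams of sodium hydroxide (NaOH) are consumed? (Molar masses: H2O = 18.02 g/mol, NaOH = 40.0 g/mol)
Moles of H2O = 7.208 g ÷ 18.02 g/mol = 0.4 mol
Mole ratio: 2 mol NaOH / 2 mol H2O
Moles of NaOH = 0.4 × (2/2) = 0.4 mol
Mass of NaOH = 0.4 mol × 40.0 g/mol = 16 g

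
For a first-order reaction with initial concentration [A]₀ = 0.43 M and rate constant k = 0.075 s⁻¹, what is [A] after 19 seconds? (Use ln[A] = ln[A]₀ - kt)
0.1034 M

ln[A] = ln[A]₀ - k·t = ln(0.43) - (0.075)·(19) = -0.8440 - 1.4250 = -2.2690
[A] = e^(-2.2690) = 0.1034 M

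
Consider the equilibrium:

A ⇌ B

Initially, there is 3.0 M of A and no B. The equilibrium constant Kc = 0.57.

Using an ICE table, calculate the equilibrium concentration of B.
[B] = 1.089 M

ICE: [A] = 3.0 − x, [B] = x.
Kc = x/(3.0 − x) = 0.57 ⇒ x = 0.57·3.0/(1 + 0.57) = 1.71/1.57 = 1.089.
[B] = x = 1.089 M.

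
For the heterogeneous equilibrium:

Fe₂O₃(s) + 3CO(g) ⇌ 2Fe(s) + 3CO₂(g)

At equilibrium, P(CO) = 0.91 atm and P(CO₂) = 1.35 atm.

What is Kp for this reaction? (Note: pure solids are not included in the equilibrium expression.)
K_p = 3.265

Solids (Fe₂O₃, Fe) are excluded.
Kp = P(CO₂)³/P(CO)³ = (1.35)³/(0.91)³ = 2.46/0.7536 = 3.265.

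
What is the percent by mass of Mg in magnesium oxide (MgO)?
Mass of Mg in formula = 24.31 × 1 = 24.31 g/mol
Molar mass = 40.31 g/mol
% Mg = (24.31/40.31) × 100% = 60.31%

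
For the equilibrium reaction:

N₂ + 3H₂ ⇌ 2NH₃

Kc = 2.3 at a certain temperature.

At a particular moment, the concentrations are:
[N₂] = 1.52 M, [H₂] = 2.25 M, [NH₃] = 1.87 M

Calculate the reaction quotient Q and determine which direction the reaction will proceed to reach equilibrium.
Q = 0.202, Q < K, reaction proceeds forward (toward products)

Q = ([NH₃]^2) / ([N₂] × [H₂]^3)
  = ((1.87)^2) / ((1.52)·(2.25)^3) = 3.4969/17.314 = 0.202
Since Q = 0.202 < Kc = 2.3, the reaction proceeds forward (toward products) to reach equilibrium.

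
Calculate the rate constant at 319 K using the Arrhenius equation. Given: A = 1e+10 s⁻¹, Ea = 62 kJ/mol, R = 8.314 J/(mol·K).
7.04e-01 s⁻¹

k = A·exp(-Ea/(R·T)) = 1e+10·exp(-62000/(8.314·319)) = 1e+10·exp(-23.3771) = 1e+10·7.0380e-11 = 7.04e-01 s⁻¹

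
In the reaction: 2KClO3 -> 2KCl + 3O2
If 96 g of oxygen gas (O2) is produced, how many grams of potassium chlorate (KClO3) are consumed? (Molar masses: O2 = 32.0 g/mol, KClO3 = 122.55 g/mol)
Moles of O2 = 96 g ÷ 32.0 g/mol = 3 mol
Mole ratio: 2 mol KClO3 / 3 mol O2
Moles of KClO3 = 3 × (2/3) = 2 mol
Mass of KClO3 = 2 mol × 122.55 g/mol = 245.1 g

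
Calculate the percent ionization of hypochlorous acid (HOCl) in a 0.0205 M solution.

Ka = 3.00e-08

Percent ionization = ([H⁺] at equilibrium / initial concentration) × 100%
Percent ionization = 0.121%

Let x = [H⁺]. Ka = x²/(C - x) ⇒ x² + (3.00e-08)x - (3.00e-08)(0.0205) = 0. x = 2.4784e-05. Percent = (2.4784e-05/0.0205) × 100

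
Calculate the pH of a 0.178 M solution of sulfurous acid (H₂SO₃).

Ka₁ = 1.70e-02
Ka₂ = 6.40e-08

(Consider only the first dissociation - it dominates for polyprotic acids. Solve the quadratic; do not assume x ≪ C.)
pH = 1.33

x² + Ka₁·x − Ka₁·C = 0 with Ka₁ = 1.70e-02, C = 0.178.
x = (−Ka₁ + √(Ka₁² + 4·Ka₁·C))/2 = 4.7162e-02 M, so pH = 1.33.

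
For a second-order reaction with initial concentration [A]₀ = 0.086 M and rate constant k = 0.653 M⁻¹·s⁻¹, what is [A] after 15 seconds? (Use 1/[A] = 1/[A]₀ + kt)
0.0467 M

1/[A] = 1/[A]₀ + k·t = 1/0.086 + (0.653)·(15) = 11.6279 + 9.7950 = 21.4229
[A] = 1/21.4229 = 0.0467 M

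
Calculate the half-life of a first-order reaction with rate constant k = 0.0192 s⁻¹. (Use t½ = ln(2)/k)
36.10 s

t½ = ln(2)/k = 0.6931/0.0192 = 36.10 s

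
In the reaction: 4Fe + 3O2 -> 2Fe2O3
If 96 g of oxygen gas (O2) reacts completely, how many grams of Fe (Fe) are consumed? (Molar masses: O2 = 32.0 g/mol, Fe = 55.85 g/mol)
Moles of O2 = 96 g ÷ 32.0 g/mol = 3 mol
Mole ratio: 4 mol Fe / 3 mol O2
Moles of Fe = 3 × (4/3) = 4 mol
Mass of Fe = 4 mol × 55.85 g/mol = 223.4 g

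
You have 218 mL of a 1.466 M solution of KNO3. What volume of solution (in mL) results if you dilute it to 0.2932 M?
Using M₁V₁ = M₂V₂:
1.466 × 218 = 0.2932 × V₂
V₂ = (1.466 × 218) / 0.2932 = 1090 mL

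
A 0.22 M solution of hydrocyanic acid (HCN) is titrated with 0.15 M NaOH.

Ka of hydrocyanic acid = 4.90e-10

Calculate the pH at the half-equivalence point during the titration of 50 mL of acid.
pH = pKa = 9.31

At the half-equivalence point, [HA] = [A⁻], so by Henderson–Hasselbalch pH = pKa + log(1) = pKa.
pKa = −log(4.90e-10) = 9.31.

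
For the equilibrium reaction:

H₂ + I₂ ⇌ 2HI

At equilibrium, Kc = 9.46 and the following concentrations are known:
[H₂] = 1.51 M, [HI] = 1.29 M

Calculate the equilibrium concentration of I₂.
[I₂] = 0.1165 M

Kc = ([HI]^2) / ([H₂] × [I₂]) = 9.46
[I₂]^1 = (product terms)/(Kc · other reactant terms) = 1.6641 / (9.46 · 1.51) = 0.1165
[I₂] = 0.1165 M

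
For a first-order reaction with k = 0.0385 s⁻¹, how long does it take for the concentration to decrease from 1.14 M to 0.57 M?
18.00 s

From ln[A] = ln[A]₀ - k·t: t = ln([A]₀/[A])/k = ln(1.14/0.57)/0.0385 = ln(2.0000)/0.0385 = 0.6931/0.0385 = 18.00 s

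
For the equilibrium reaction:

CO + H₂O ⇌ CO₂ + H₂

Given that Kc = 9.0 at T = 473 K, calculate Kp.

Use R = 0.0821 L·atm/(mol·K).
K_p = 9.0000

Δn = (moles gaseous products) − (moles gaseous reactants) = 0
T = 473 K; RT = 0.0821 × 473 = 38.8333
Kp = Kc·(RT)^Δn = 9.0 × (38.8333)^0 = 9.0 × 1 = 9.0000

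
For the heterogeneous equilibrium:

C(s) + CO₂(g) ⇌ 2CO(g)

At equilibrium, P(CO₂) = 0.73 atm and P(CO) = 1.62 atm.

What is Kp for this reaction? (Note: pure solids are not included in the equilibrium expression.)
K_p = 3.595

Solid C is excluded.
Kp = P(CO)²/P(CO₂) = (1.62)²/0.73 = 2.624/0.73 = 3.595.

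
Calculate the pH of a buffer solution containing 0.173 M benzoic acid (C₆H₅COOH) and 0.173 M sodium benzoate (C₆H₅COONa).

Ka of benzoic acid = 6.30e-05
pH = 4.20

pKa = -log(6.30e-05) = 4.20. pH = pKa + log([A⁻]/[HA]) = 4.20 + log(0.173/0.173)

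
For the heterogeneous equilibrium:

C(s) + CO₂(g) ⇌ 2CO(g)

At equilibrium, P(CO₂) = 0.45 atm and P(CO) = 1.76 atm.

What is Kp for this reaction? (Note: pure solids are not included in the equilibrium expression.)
K_p = 6.884

Solid C is excluded.
Kp = P(CO)²/P(CO₂) = (1.76)²/0.45 = 3.098/0.45 = 6.884.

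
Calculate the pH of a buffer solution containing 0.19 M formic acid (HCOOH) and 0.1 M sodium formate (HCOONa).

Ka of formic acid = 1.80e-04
pH = 3.47

pKa = -log(1.80e-04) = 3.74. pH = pKa + log([A⁻]/[HA]) = 3.74 + log(0.1/0.19)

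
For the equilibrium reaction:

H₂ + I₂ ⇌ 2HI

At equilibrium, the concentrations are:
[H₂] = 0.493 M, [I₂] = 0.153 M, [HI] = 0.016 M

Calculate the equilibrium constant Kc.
K_c = 3.39e-03

Kc = ([HI]^2) / ([H₂] × [I₂])
   = ((0.016)^2) / ((0.493)·(0.153))
   = 0.000256 / 0.075429 = 3.39e-03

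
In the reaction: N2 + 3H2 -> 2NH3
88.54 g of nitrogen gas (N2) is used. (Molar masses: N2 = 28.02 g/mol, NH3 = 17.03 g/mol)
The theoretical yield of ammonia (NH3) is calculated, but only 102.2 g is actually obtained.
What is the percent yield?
Moles of N2 = 88.54 g ÷ 28.02 g/mol = 3.15989 mol
Mole ratio: 2 mol NH3 / 1 mol N2
Moles of NH3 = 3.15989 × (2/1) = 6.31977 mol
Theoretical yield = 6.31977 mol × 17.03 g/mol = 107.63 g
Actual yield = 102.2 g
Percent yield = (102.2 / 107.63) × 100% = 95.0%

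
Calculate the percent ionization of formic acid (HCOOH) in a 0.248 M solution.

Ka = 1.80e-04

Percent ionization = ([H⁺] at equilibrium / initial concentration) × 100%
Percent ionization = 2.66%

Let x = [H⁺]. Ka = x²/(C - x) ⇒ x² + (1.80e-04)x - (1.80e-04)(0.248) = 0. x = 6.5919e-03. Percent = (6.5919e-03/0.248) × 100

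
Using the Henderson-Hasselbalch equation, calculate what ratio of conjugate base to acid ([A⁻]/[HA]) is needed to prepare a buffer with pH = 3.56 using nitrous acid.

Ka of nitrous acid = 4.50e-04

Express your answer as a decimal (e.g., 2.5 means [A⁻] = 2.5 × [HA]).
[A⁻]/[HA] = 1.634

pKa = −log(4.50e-04) = 3.3468. pH = pKa + log([A⁻]/[HA]). 3.56 = 3.3468 + log(ratio). log(ratio) = 3.56 − 3.3468 = 0.2132. ratio = 10^(0.2132) = 1.634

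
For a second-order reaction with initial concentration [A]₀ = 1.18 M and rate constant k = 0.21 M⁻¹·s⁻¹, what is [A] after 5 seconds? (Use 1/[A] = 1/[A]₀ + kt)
0.5270 M

1/[A] = 1/[A]₀ + k·t = 1/1.18 + (0.21)·(5) = 0.8475 + 1.0500 = 1.8975
[A] = 1/1.8975 = 0.5270 M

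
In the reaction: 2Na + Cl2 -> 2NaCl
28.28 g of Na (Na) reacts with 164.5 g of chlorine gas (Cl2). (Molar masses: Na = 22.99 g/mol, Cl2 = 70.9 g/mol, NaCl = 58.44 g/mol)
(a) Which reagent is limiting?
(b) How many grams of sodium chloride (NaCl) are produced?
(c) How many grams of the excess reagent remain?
(a) Na, (b) 71.89 g, (c) 120.9 g

Moles of Na = 28.28 g ÷ 22.99 g/mol = 1.2301 mol
Moles of Cl2 = 164.5 g ÷ 70.9 g/mol = 2.32017 mol
Moles ÷ coefficient: Na: 1.2301/2 = 0.6151, Cl2: 2.32017/1 = 2.32
(a) Na has the smaller value, so Na is the limiting reagent.
(b) Moles of NaCl = 1.2301 mol Na × (2/2) = 1.2301 mol; mass = 1.2301 mol × 58.44 g/mol = 71.89 g
(c) Cl2 consumed = 1.2301 × (1/2) = 0.61505 mol; remaining = 2.32017 − 0.61505 = 1.70512 mol; mass = 1.70512 mol × 70.9 g/mol = 120.9 g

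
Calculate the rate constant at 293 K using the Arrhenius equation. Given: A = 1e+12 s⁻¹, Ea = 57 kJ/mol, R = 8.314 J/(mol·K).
6.89e+01 s⁻¹

k = A·exp(-Ea/(R·T)) = 1e+12·exp(-57000/(8.314·293)) = 1e+12·exp(-23.3990) = 1e+12·6.8857e-11 = 6.89e+01 s⁻¹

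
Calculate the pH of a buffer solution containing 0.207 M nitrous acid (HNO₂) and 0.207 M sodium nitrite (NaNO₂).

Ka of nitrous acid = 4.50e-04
pH = 3.35

pKa = -log(4.50e-04) = 3.35. pH = pKa + log([A⁻]/[HA]) = 3.35 + log(0.207/0.207)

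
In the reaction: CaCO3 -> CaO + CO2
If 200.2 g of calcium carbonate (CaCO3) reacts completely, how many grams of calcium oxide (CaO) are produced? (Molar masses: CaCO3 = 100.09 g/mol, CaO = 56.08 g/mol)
Moles of CaCO3 = 200.2 g ÷ 100.09 g/mol = 2.0002 mol
Mole ratio: 1 mol CaO / 1 mol CaCO3
Moles of CaO = 2.0002 × (1/1) = 2.0002 mol
Mass of CaO = 2.0002 mol × 56.08 g/mol = 112.2 g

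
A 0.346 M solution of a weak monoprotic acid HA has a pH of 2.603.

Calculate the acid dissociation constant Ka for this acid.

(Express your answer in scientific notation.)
K_a = 1.81e-05

[H⁺] = 10^(−pH) = 10^(−2.603) = 2.495e-03 M. For HA ⇌ H⁺ + A⁻, Ka = x²/(C − x) = (2.495e-03)²/(0.346 − 2.495e-03) = 1.81e-05.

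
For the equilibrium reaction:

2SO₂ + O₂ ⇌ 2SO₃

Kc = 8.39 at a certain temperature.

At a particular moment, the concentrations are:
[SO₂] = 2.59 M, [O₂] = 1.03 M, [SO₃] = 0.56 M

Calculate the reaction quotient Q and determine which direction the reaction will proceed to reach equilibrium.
Q = 0.045, Q < K, reaction proceeds forward (toward products)

Q = ([SO₃]^2) / ([SO₂]^2 × [O₂])
  = ((0.56)^2) / ((2.59)^2·(1.03)) = 0.3136/6.9093 = 0.04539
Since Q = 0.04539 < Kc = 8.39, the reaction proceeds forward (toward products) to reach equilibrium.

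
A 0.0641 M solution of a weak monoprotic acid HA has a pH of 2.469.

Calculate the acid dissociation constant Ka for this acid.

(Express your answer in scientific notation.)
K_a = 1.90e-04

[H⁺] = 10^(−pH) = 10^(−2.469) = 3.396e-03 M. For HA ⇌ H⁺ + A⁻, Ka = x²/(C − x) = (3.396e-03)²/(0.0641 − 3.396e-03) = 1.90e-04.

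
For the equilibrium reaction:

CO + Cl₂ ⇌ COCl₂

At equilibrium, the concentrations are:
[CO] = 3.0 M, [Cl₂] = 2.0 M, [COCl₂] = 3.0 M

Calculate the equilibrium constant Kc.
K_c = 0.5000

Kc = ([COCl₂]) / ([CO] × [Cl₂])
   = ((3.0)) / ((3.0)·(2.0))
   = 3 / 6 = 0.5000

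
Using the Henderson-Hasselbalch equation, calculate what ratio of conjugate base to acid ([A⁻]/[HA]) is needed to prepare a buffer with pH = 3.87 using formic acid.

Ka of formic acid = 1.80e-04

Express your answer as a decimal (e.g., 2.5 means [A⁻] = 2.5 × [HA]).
[A⁻]/[HA] = 1.334

pKa = −log(1.80e-04) = 3.7447. pH = pKa + log([A⁻]/[HA]). 3.87 = 3.7447 + log(ratio). log(ratio) = 3.87 − 3.7447 = 0.1253. ratio = 10^(0.1253) = 1.334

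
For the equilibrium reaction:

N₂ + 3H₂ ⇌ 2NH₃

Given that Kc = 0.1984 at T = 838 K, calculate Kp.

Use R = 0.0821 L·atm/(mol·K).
K_p = 4.19e-05

Δn = (moles gaseous products) − (moles gaseous reactants) = -2
T = 838 K; RT = 0.0821 × 838 = 68.7998
Kp = Kc·(RT)^Δn = 0.1984 × (68.7998)^-2 = 0.1984 × 0.000211264 = 4.19e-05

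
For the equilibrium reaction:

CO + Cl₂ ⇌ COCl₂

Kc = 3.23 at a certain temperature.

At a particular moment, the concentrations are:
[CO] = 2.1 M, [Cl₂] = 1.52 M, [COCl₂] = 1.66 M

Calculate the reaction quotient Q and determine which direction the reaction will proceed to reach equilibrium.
Q = 0.520, Q < K, reaction proceeds forward (toward products)

Q = ([COCl₂]) / ([CO] × [Cl₂])
  = ((1.66)) / ((2.1)·(1.52)) = 1.66/3.192 = 0.5201
Since Q = 0.5201 < Kc = 3.23, the reaction proceeds forward (toward products) to reach equilibrium.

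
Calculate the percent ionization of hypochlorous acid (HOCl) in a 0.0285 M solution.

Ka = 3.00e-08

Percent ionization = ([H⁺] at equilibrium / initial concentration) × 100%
Percent ionization = 0.103%

Let x = [H⁺]. Ka = x²/(C - x) ⇒ x² + (3.00e-08)x - (3.00e-08)(0.0285) = 0. x = 2.9225e-05. Percent = (2.9225e-05/0.0285) × 100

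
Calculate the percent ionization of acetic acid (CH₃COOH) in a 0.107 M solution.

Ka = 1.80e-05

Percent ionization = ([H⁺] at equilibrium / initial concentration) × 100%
Percent ionization = 1.29%

Let x = [H⁺]. Ka = x²/(C - x) ⇒ x² + (1.80e-05)x - (1.80e-05)(0.107) = 0. x = 1.3788e-03. Percent = (1.3788e-03/0.107) × 100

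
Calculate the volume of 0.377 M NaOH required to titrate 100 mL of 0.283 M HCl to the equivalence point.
V_{base} = 75.1 mL

At equivalence: moles acid = moles base.
moles HCl = 0.283 M × 0.1 L = 0.0283 mol
V_NaOH = 0.0283 mol ÷ 0.377 M = 0.07507 L = 75.1 mL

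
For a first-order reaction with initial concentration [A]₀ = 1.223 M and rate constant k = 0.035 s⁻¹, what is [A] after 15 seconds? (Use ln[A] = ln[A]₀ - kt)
0.7235 M

ln[A] = ln[A]₀ - k·t = ln(1.223) - (0.035)·(15) = 0.2013 - 0.5250 = -0.3237
[A] = e^(-0.3237) = 0.7235 M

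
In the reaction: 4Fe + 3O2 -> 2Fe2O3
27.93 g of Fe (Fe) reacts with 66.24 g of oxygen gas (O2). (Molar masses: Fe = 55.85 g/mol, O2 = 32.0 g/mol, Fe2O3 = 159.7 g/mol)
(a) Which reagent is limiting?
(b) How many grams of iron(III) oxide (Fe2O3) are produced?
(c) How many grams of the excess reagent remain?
(a) Fe, (b) 39.93 g, (c) 54.24 g

Moles of Fe = 27.93 g ÷ 55.85 g/mol = 0.50009 mol
Moles of O2 = 66.24 g ÷ 32.0 g/mol = 2.07 mol
Moles ÷ coefficient: Fe: 0.50009/4 = 0.125, O2: 2.07/3 = 0.69
(a) Fe has the smaller value, so Fe is the limiting reagent.
(b) Moles of Fe2O3 = 0.50009 mol Fe × (2/4) = 0.250045 mol; mass = 0.250045 mol × 159.7 g/mol = 39.93 g
(c) O2 consumed = 0.50009 × (3/4) = 0.375067 mol; remaining = 2.07 − 0.375067 = 1.69493 mol; mass = 1.69493 mol × 32.0 g/mol = 54.24 g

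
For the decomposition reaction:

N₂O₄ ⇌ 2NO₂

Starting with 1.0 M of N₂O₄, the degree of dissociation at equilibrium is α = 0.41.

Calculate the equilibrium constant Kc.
K_c = 1.1397

x = α·[A]₀ = 0.41 × 1.0 = 0.41 M dissociated.
At eq: [N₂O₄] = 1.0 − 0.41 = 0.59 M; [NO₂] = 2x = 0.82 M.
Kc = [NO₂]²/[N₂O₄] = (0.82)²/0.59 = 1.14.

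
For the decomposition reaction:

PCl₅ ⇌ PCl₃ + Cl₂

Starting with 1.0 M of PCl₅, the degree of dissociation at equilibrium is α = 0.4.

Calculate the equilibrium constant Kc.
K_c = 0.2667

x = α·[A]₀ = 0.4 × 1.0 = 0.4 M dissociated.
At eq: [PCl₅] = 1.0 − 0.4 = 0.6 M; [PCl₃] = [Cl₂] = x = 0.4 M.
Kc = [PCl₃][Cl₂]/[PCl₅] = (0.4)²/0.6 = 0.2667.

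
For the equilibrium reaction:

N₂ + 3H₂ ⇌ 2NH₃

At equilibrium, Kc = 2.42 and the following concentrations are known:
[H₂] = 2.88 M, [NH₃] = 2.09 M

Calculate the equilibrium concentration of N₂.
[N₂] = 0.0756 M

Kc = ([NH₃]^2) / ([N₂] × [H₂]^3) = 2.42
[N₂]^1 = (product terms)/(Kc · other reactant terms) = 4.3681 / (2.42 · 23.888) = 0.075561
[N₂] = 0.0756 M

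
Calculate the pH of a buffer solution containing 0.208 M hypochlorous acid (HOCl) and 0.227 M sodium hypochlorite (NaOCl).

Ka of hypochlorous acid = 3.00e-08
pH = 7.56

pKa = -log(3.00e-08) = 7.52. pH = pKa + log([A⁻]/[HA]) = 7.52 + log(0.227/0.208)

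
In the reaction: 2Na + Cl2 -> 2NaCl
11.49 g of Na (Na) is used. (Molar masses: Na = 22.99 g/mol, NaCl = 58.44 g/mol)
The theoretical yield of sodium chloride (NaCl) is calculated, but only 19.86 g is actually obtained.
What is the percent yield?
Moles of Na = 11.49 g ÷ 22.99 g/mol = 0.499783 mol
Mole ratio: 2 mol NaCl / 2 mol Na
Moles of NaCl = 0.499783 × (2/2) = 0.499783 mol
Theoretical yield = 0.499783 mol × 58.44 g/mol = 29.207 g
Actual yield = 19.86 g
Percent yield = (19.86 / 29.207) × 100% = 68.0%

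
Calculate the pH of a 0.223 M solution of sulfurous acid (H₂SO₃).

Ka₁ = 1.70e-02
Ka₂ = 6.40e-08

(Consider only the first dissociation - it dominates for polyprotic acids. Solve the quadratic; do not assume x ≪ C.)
pH = 1.27

x² + Ka₁·x − Ka₁·C = 0 with Ka₁ = 1.70e-02, C = 0.223.
x = (−Ka₁ + √(Ka₁² + 4·Ka₁·C))/2 = 5.3655e-02 M, so pH = 1.27.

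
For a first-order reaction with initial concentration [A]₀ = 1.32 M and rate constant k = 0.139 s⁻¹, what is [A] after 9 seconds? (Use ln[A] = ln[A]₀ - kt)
0.3778 M

ln[A] = ln[A]₀ - k·t = ln(1.32) - (0.139)·(9) = 0.2776 - 1.2510 = -0.9734
[A] = e^(-0.9734) = 0.3778 M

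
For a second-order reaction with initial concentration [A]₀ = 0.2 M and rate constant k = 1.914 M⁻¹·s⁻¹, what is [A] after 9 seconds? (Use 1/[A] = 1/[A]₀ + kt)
0.0450 M

1/[A] = 1/[A]₀ + k·t = 1/0.2 + (1.914)·(9) = 5.0000 + 17.2260 = 22.2260
[A] = 1/22.2260 = 0.0450 M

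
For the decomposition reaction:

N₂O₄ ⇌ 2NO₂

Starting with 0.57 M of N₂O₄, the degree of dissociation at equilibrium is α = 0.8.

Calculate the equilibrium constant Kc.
K_c = 7.2960

x = α·[A]₀ = 0.8 × 0.57 = 0.456 M dissociated.
At eq: [N₂O₄] = 0.57 − 0.456 = 0.114 M; [NO₂] = 2x = 0.912 M.
Kc = [NO₂]²/[N₂O₄] = (0.912)²/0.114 = 7.296.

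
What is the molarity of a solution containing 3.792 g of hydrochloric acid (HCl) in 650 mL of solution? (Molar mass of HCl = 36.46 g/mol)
Moles of HCl = 3.792 g ÷ 36.46 g/mol = 0.104004 mol
Volume = 650 mL = 0.65 L
Molarity = 0.104004 mol ÷ 0.65 L = 0.16 M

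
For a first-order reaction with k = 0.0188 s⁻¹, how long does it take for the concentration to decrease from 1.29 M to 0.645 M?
36.87 s

From ln[A] = ln[A]₀ - k·t: t = ln([A]₀/[A])/k = ln(1.29/0.645)/0.0188 = ln(2.0000)/0.0188 = 0.6931/0.0188 = 36.87 s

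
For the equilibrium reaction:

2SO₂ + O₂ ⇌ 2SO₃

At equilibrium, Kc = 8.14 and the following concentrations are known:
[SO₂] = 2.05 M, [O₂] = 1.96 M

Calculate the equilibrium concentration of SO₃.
[SO₃] = 8.1883 M

Kc = ([SO₃]^2) / ([SO₂]^2 × [O₂]) = 8.14
[SO₃]^2 = Kc · (reactant terms)/(other product terms) = 8.14 · 8.2369 / 1 = 67.048
[SO₃] = (67.048)^(1/2) = 8.1883 M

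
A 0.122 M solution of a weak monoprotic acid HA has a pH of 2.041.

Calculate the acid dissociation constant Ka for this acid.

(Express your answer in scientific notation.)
K_a = 7.33e-04

[H⁺] = 10^(−pH) = 10^(−2.041) = 9.099e-03 M. For HA ⇌ H⁺ + A⁻, Ka = x²/(C − x) = (9.099e-03)²/(0.122 − 9.099e-03) = 7.33e-04.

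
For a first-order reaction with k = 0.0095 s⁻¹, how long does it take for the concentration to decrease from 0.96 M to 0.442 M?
81.64 s

From ln[A] = ln[A]₀ - k·t: t = ln([A]₀/[A])/k = ln(0.96/0.442)/0.0095 = ln(2.1719)/0.0095 = 0.7756/0.0095 = 81.64 s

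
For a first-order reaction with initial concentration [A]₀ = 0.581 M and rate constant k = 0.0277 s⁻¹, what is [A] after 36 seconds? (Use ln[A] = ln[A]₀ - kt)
0.2143 M

ln[A] = ln[A]₀ - k·t = ln(0.581) - (0.0277)·(36) = -0.5430 - 0.9972 = -1.5402
[A] = e^(-1.5402) = 0.2143 M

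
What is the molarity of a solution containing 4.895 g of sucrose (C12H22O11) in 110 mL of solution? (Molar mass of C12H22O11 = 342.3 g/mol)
Moles of C12H22O11 = 4.895 g ÷ 342.3 g/mol = 0.0143003 mol
Volume = 110 mL = 0.11 L
Molarity = 0.0143003 mol ÷ 0.11 L = 0.13 M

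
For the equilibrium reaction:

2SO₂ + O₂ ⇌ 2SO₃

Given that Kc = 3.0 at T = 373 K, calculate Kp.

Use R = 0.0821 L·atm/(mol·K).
K_p = 0.0980

Δn = (moles gaseous products) − (moles gaseous reactants) = -1
T = 373 K; RT = 0.0821 × 373 = 30.6233
Kp = Kc·(RT)^Δn = 3.0 × (30.6233)^-1 = 3.0 × 0.0326549 = 0.0980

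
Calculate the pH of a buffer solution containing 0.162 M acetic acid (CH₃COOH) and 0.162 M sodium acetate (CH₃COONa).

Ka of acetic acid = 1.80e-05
pH = 4.74

pKa = -log(1.80e-05) = 4.74. pH = pKa + log([A⁻]/[HA]) = 4.74 + log(0.162/0.162)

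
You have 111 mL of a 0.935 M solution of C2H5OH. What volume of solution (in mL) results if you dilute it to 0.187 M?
Using M₁V₁ = M₂V₂:
0.935 × 111 = 0.187 × V₂
V₂ = (0.935 × 111) / 0.187 = 555 mL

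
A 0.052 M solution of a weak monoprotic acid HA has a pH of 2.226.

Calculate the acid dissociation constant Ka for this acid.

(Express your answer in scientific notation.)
K_a = 7.67e-04

[H⁺] = 10^(−pH) = 10^(−2.226) = 5.943e-03 M. For HA ⇌ H⁺ + A⁻, Ka = x²/(C − x) = (5.943e-03)²/(0.052 − 5.943e-03) = 7.67e-04.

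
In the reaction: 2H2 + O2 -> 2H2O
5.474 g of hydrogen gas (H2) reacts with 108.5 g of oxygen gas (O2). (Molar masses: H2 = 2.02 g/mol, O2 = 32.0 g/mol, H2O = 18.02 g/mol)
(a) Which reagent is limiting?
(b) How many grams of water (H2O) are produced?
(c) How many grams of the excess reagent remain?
(a) H2, (b) 48.83 g, (c) 65.14 g

Moles of H2 = 5.474 g ÷ 2.02 g/mol = 2.7099 mol
Moles of O2 = 108.5 g ÷ 32.0 g/mol = 3.39062 mol
Moles ÷ coefficient: H2: 2.7099/2 = 1.355, O2: 3.39062/1 = 3.391
(a) H2 has the smaller value, so H2 is the limiting reagent.
(b) Moles of H2O = 2.7099 mol H2 × (2/2) = 2.7099 mol; mass = 2.7099 mol × 18.02 g/mol = 48.83 g
(c) O2 consumed = 2.7099 × (1/2) = 1.35495 mol; remaining = 3.39062 − 1.35495 = 2.03567 mol; mass = 2.03567 mol × 32.0 g/mol = 65.14 g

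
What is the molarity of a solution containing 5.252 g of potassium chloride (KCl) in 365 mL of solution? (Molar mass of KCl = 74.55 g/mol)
Moles of KCl = 5.252 g ÷ 74.55 g/mol = 0.0704494 mol
Volume = 365 mL = 0.365 L
Molarity = 0.0704494 mol ÷ 0.365 L = 0.193 M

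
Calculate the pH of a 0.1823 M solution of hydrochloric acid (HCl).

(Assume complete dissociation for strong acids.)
pH = 0.74

[H⁺] = 0.1823 M for strong acid. pH = -log[H⁺] = -log(0.1823)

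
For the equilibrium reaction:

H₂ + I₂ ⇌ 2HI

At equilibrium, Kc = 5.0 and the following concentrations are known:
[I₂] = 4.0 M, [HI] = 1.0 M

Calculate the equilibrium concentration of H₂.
[H₂] = 0.0500 M

Kc = ([HI]^2) / ([H₂] × [I₂]) = 5.0
[H₂]^1 = (product terms)/(Kc · other reactant terms) = 1 / (5.0 · 4) = 0.05
[H₂] = 0.0500 M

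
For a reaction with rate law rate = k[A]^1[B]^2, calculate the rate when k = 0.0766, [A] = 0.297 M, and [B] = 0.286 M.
0.001861 M/s

rate = k·[A]^1·[B]^2 = 0.0766·(0.297)^1·(0.286)^2 = 0.0766·0.297·0.081796 = 0.001861 M/s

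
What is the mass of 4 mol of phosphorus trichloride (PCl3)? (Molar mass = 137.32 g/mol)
Mass = 4 mol × 137.32 g/mol = 549.3 g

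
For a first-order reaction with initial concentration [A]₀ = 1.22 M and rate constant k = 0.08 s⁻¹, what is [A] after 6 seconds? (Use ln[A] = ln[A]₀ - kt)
0.7549 M

ln[A] = ln[A]₀ - k·t = ln(1.22) - (0.08)·(6) = 0.1989 - 0.4800 = -0.2811
[A] = e^(-0.2811) = 0.7549 M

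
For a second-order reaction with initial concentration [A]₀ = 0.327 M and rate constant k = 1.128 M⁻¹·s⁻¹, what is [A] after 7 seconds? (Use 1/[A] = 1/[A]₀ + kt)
0.0913 M

1/[A] = 1/[A]₀ + k·t = 1/0.327 + (1.128)·(7) = 3.0581 + 7.8960 = 10.9541
[A] = 1/10.9541 = 0.0913 M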